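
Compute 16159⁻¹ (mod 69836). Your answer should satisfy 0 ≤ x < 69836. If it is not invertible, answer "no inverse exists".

Compute gcd(16159, 69836):
69836 = 4*16159 + 5200
16159 = 3*5200 + 559
5200 = 9*559 + 169
559 = 3*169 + 52
169 = 3*52 + 13
52 = 4*13 + 0
gcd(16159, 69836) = 13 ≠ 1, so 16159 has no multiplicative inverse modulo 69836.

no inverse exists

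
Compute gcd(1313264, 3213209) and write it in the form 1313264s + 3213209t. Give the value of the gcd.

Repeated division:
3213209 = 2·1313264 + 586681
1313264 = 2·586681 + 139902
586681 = 4·139902 + 27073
139902 = 5·27073 + 4537
27073 = 5·4537 + 4388
4537 = 1·4388 + 149
4388 = 29·149 + 67
149 = 2·67 + 15
67 = 4·15 + 7
15 = 2·7 + 1
7 = 7·1 + 0
gcd(1313264, 3213209) = 1.
Working backward:
1 = 15 − 2·7
1 = −2·67 + 9·15
1 = 9·149 − 20·67
1 = −20·4388 + 589·149
1 = 589·4537 − 609·4388
1 = −609·27073 + 3634·4537
1 = 3634·139902 − 18779·27073
1 = −18779·586681 + 78750·139902
1 = 78750·1313264 − 176279·586681
1 = −176279·3213209 + 431308·1313264
So 1 = (-176279)·3213209 + (431308)·1313264.

1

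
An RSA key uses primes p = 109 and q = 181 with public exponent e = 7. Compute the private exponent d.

φ(n) = (p−1)(q−1) = 108·180 = 19440.
Need d with 7·d ≡ 1 (mod 19440). Apply the extended Euclidean algorithm:
19440 = 2777·7 + 1
7 = 7·1 + 0
Back-substitute:
1 = 19440 − 2777·7
So 7·(-2777) ≡ 1 (mod 19440), hence d ≡ -2777 ≡ 16663 (mod 19440).

16663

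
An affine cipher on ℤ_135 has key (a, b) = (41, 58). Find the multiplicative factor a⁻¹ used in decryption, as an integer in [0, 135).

56

gcd(135, 41) by repeated division:
135 = 3×41 + 12
41 = 3×12 + 5
12 = 2×5 + 2
5 = 2×2 + 1
2 = 2×1 + 0
gcd = 1, so the inverse exists. Back-substitute:
1 = 5 − 2·2
1 = −2·12 + 5·5
1 = 5·41 − 17·12
1 = −17·135 + 56·41
So 41·56 ≡ 1 (mod 135).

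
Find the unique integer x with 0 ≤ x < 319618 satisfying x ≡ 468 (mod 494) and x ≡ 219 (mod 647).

Write x = 468 + 494·k. Then 494·k ≡ 219 − 468 ≡ 398 (mod 647).
Need 494⁻¹ mod 647. Extended Euclid on (647, 494):
647 = 1*494 + 153
494 = 3*153 + 35
153 = 4*35 + 13
35 = 2*13 + 9
13 = 1*9 + 4
9 = 2*4 + 1
4 = 4*1 + 0
Back-substitute:
1 = 9 − 2·4
1 = −2·13 + 3·9
1 = 3·35 − 8·13
1 = −8·153 + 35·35
1 = 35·494 − 113·153
1 = −113·647 + 148·494
494⁻¹ ≡ 148 (mod 647), so k ≡ 148·398 ≡ 27 (mod 647).
x = 468 + 494·27 = 13806.

13806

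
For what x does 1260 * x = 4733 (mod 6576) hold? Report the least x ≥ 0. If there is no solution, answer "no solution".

gcd(1260, 6576):
6576 = 5×1260 + 276
1260 = 4×276 + 156
276 = 1×156 + 120
156 = 1×120 + 36
120 = 3×36 + 12
36 = 3×12 + 0
gcd = 12, but 12 ∤ 4733, so the congruence has no solution.

no solution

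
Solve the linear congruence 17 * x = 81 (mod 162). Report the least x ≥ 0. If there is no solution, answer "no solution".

First find gcd(17, 162):
162 = 9*17 + 9
17 = 1*9 + 8
9 = 1*8 + 1
8 = 8*1 + 0
gcd = 1, so a unique solution mod 162 exists.
Back-substitute for the Bézout coefficients:
1 = 9 − 8
1 = −17 + 2·9
1 = 2·162 − 19·17
So 17·(-19) ≡ 1 (mod 162), giving 17⁻¹ ≡ 143.
x ≡ 17⁻¹·81 ≡ 143·81 ≡ 81 (mod 162).

81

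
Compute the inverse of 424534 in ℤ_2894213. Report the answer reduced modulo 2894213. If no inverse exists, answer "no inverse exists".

Extended Euclidean algorithm:
2894213 = 6×424534 + 347009
424534 = 1×347009 + 77525
347009 = 4×77525 + 36909
77525 = 2×36909 + 3707
36909 = 9×3707 + 3546
3707 = 1×3546 + 161
3546 = 22×161 + 4
161 = 40×4 + 1
4 = 4×1 + 0
gcd = 1, so the inverse exists. Back-substitute:
1 = 161 − 40·4
1 = −40·3546 + 881·161
1 = 881·3707 − 921·3546
1 = −921·36909 + 9170·3707
1 = 9170·77525 − 19261·36909
1 = −19261·347009 + 86214·77525
1 = 86214·424534 − 105475·347009
1 = −105475·2894213 + 719064·424534
So 424534·719064 ≡ 1 (mod 2894213).

719064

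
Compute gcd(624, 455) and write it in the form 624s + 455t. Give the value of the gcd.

13

Apply Euclid's algorithm to 624 and 455:
624 = 1×455 + 169
455 = 2×169 + 117
169 = 1×117 + 52
117 = 2×52 + 13
52 = 4×13 + 0
gcd(624, 455) = 13.
Working backward:
13 = 117 − 2·52
13 = −2·169 + 3·117
13 = 3·455 − 8·169
13 = −8·624 + 11·455
So 13 = (-8)·624 + (11)·455.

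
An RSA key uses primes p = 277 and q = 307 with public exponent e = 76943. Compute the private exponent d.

66335

φ(n) = (p−1)(q−1) = 276·306 = 84456.
Need d with 76943·d ≡ 1 (mod 84456). Apply the extended Euclidean algorithm:
84456 = 1·76943 + 7513
76943 = 10·7513 + 1813
7513 = 4·1813 + 261
1813 = 6·261 + 247
261 = 1·247 + 14
247 = 17·14 + 9
14 = 1·9 + 5
9 = 1·5 + 4
5 = 1·4 + 1
4 = 4·1 + 0
Back-substitute:
1 = 5 − 4
1 = −9 + 2·5
1 = 2·14 − 3·9
1 = −3·247 + 53·14
1 = 53·261 − 56·247
1 = −56·1813 + 389·261
1 = 389·7513 − 1612·1813
1 = −1612·76943 + 16509·7513
1 = 16509·84456 − 18121·76943
So 76943·(-18121) ≡ 1 (mod 84456), hence d ≡ -18121 ≡ 66335 (mod 84456).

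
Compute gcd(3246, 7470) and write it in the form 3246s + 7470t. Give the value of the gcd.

6

Euclidean algorithm:
7470 = 2×3246 + 978
3246 = 3×978 + 312
978 = 3×312 + 42
312 = 7×42 + 18
42 = 2×18 + 6
18 = 3×6 + 0
gcd(3246, 7470) = 6.
Express as a combination:
6 = 42 − 2·18
6 = −2·312 + 15·42
6 = 15·978 − 47·312
6 = −47·3246 + 156·978
6 = 156·7470 − 359·3246
So 6 = (156)·7470 + (-359)·3246.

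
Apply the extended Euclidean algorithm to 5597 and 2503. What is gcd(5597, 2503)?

1

Apply Euclid's algorithm to 5597 and 2503:
5597 = 2·2503 + 591
2503 = 4·591 + 139
591 = 4·139 + 35
139 = 3·35 + 34
35 = 1·34 + 1
34 = 34·1 + 0
gcd(5597, 2503) = 1.
Back-substituting:
1 = 35 − 34
1 = −139 + 4·35
1 = 4·591 − 17·139
1 = −17·2503 + 72·591
1 = 72·5597 − 161·2503
So 1 = (72)·5597 + (-161)·2503.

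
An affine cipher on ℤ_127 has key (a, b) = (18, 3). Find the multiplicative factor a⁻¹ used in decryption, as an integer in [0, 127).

120

Apply the Euclidean algorithm to 127 and 18:
127 = 7*18 + 1
18 = 18*1 + 0
Since gcd(18, 127) = 1, back-substitute to write 1 as a combination:
1 = 127 − 7·18
So 18·(-7) ≡ 1 (mod 127), and -7 ≡ 120 (mod 127).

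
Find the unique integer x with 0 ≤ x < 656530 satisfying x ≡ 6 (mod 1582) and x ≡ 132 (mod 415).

249962

Write x = 6 + 1582·k. Then 1582·k ≡ 132 − 6 ≡ 126 (mod 415).
Need 1582⁻¹ mod 415. Extended Euclid on (415, 337):
415 = 1×337 + 78
337 = 4×78 + 25
78 = 3×25 + 3
25 = 8×3 + 1
3 = 3×1 + 0
Back-substitute:
1 = 25 − 8·3
1 = −8·78 + 25·25
1 = 25·337 − 108·78
1 = −108·415 + 133·337
1582⁻¹ ≡ 133 (mod 415), so k ≡ 133·126 ≡ 158 (mod 415).
x = 6 + 1582·158 = 249962.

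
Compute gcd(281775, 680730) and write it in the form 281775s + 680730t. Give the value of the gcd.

Apply Euclid's algorithm to 680730 and 281775:
680730 = 2*281775 + 117180
281775 = 2*117180 + 47415
117180 = 2*47415 + 22350
47415 = 2*22350 + 2715
22350 = 8*2715 + 630
2715 = 4*630 + 195
630 = 3*195 + 45
195 = 4*45 + 15
45 = 3*15 + 0
gcd(281775, 680730) = 15.
Express as a combination:
15 = 195 − 4·45
15 = −4·630 + 13·195
15 = 13·2715 − 56·630
15 = −56·22350 + 461·2715
15 = 461·47415 − 978·22350
15 = −978·117180 + 2417·47415
15 = 2417·281775 − 5812·117180
15 = −5812·680730 + 14041·281775
So 15 = (-5812)·680730 + (14041)·281775.

15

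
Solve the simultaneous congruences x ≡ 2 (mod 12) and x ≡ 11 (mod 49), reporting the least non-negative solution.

158

Write x = 2 + 12·k. Then 12·k ≡ 11 − 2 ≡ 9 (mod 49).
Need 12⁻¹ mod 49. Extended Euclid on (49, 12):
49 = 4*12 + 1
12 = 12*1 + 0
Back-substitute:
1 = 49 − 4·12
12⁻¹ ≡ 45 (mod 49), so k ≡ 45·9 ≡ 13 (mod 49).
x = 2 + 12·13 = 158.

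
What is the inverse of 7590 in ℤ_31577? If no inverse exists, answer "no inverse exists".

3399

gcd(31577, 7590) by repeated division:
31577 = 4×7590 + 1217
7590 = 6×1217 + 288
1217 = 4×288 + 65
288 = 4×65 + 28
65 = 2×28 + 9
28 = 3×9 + 1
9 = 9×1 + 0
Since gcd(7590, 31577) = 1, back-substitute to write 1 as a combination:
1 = 28 − 3·9
1 = −3·65 + 7·28
1 = 7·288 − 31·65
1 = −31·1217 + 131·288
1 = 131·7590 − 817·1217
1 = −817·31577 + 3399·7590
So 7590·3399 ≡ 1 (mod 31577).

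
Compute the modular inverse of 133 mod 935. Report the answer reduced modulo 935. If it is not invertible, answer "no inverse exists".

232

Run Euclid on (935, 133):
935 = 7×133 + 4
133 = 33×4 + 1
4 = 4×1 + 0
gcd = 1, so the inverse exists. Back-substitute:
1 = 133 − 33·4
1 = −33·935 + 232·133
So 133·232 ≡ 1 (mod 935).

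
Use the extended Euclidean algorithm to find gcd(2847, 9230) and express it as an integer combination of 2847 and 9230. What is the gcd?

13

Apply Euclid's algorithm to 9230 and 2847:
9230 = 3·2847 + 689
2847 = 4·689 + 91
689 = 7·91 + 52
91 = 1·52 + 39
52 = 1·39 + 13
39 = 3·13 + 0
gcd(2847, 9230) = 13.
Working backward:
13 = 52 − 39
13 = −91 + 2·52
13 = 2·689 − 15·91
13 = −15·2847 + 62·689
13 = 62·9230 − 201·2847
So 13 = (62)·9230 + (-201)·2847.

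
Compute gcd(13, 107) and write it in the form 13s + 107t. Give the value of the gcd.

1

Apply Euclid's algorithm to 107 and 13:
107 = 8*13 + 3
13 = 4*3 + 1
3 = 3*1 + 0
gcd(13, 107) = 1.
Express as a combination:
1 = 13 − 4·3
1 = −4·107 + 33·13
So 1 = (-4)·107 + (33)·13.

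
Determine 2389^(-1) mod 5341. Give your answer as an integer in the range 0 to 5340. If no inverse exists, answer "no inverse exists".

2846

Extended Euclidean algorithm:
5341 = 2·2389 + 563
2389 = 4·563 + 137
563 = 4·137 + 15
137 = 9·15 + 2
15 = 7·2 + 1
2 = 2·1 + 0
The gcd is 1. Working backward:
1 = 15 − 7·2
1 = −7·137 + 64·15
1 = 64·563 − 263·137
1 = −263·2389 + 1116·563
1 = 1116·5341 − 2495·2389
Thus 2389·(-2495) ≡ 1 (mod 5341); reducing, -2495 mod 5341 = 2846.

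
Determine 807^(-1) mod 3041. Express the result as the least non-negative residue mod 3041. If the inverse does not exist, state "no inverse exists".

309

Apply the Euclidean algorithm to 3041 and 807:
3041 = 3·807 + 620
807 = 1·620 + 187
620 = 3·187 + 59
187 = 3·59 + 10
59 = 5·10 + 9
10 = 1·9 + 1
9 = 9·1 + 0
Since gcd(807, 3041) = 1, back-substitute to write 1 as a combination:
1 = 10 − 9
1 = −59 + 6·10
1 = 6·187 − 19·59
1 = −19·620 + 63·187
1 = 63·807 − 82·620
1 = −82·3041 + 309·807
So 807·309 ≡ 1 (mod 3041).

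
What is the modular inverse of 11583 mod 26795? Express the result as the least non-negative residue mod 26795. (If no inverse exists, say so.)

gcd(26795, 11583) by repeated division:
26795 = 2·11583 + 3629
11583 = 3·3629 + 696
3629 = 5·696 + 149
696 = 4·149 + 100
149 = 1·100 + 49
100 = 2·49 + 2
49 = 24·2 + 1
2 = 2·1 + 0
gcd = 1, so the inverse exists. Back-substitute:
1 = 49 − 24·2
1 = −24·100 + 49·49
1 = 49·149 − 73·100
1 = −73·696 + 341·149
1 = 341·3629 − 1778·696
1 = −1778·11583 + 5675·3629
1 = 5675·26795 − 13128·11583
Hence 11583⁻¹ ≡ -13128 ≡ 13667 (mod 26795).

13667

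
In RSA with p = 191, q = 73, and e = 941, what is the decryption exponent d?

φ(n) = (p−1)(q−1) = 190·72 = 13680.
Need d with 941·d ≡ 1 (mod 13680). Apply the extended Euclidean algorithm:
13680 = 14*941 + 506
941 = 1*506 + 435
506 = 1*435 + 71
435 = 6*71 + 9
71 = 7*9 + 8
9 = 1*8 + 1
8 = 8*1 + 0
Back-substitute:
1 = 9 − 8
1 = −71 + 8·9
1 = 8·435 − 49·71
1 = −49·506 + 57·435
1 = 57·941 − 106·506
1 = −106·13680 + 1541·941
So 941·1541 ≡ 1 (mod 13680), hence d = 1541.

1541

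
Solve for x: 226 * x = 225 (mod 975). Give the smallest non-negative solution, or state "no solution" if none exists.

First find gcd(226, 975):
975 = 4*226 + 71
226 = 3*71 + 13
71 = 5*13 + 6
13 = 2*6 + 1
6 = 6*1 + 0
gcd = 1, so a unique solution mod 975 exists.
Back-substitute for the Bézout coefficients:
1 = 13 − 2·6
1 = −2·71 + 11·13
1 = 11·226 − 35·71
1 = −35·975 + 151·226
So 226·(151) ≡ 1 (mod 975), giving 226⁻¹ ≡ 151.
x ≡ 226⁻¹·225 ≡ 151·225 ≡ 825 (mod 975).

825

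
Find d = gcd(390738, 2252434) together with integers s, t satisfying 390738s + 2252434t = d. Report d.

2

Apply Euclid's algorithm to 2252434 and 390738:
2252434 = 5*390738 + 298744
390738 = 1*298744 + 91994
298744 = 3*91994 + 22762
91994 = 4*22762 + 946
22762 = 24*946 + 58
946 = 16*58 + 18
58 = 3*18 + 4
18 = 4*4 + 2
4 = 2*2 + 0
gcd(390738, 2252434) = 2.
Back-substituting:
2 = 18 − 4·4
2 = −4·58 + 13·18
2 = 13·946 − 212·58
2 = −212·22762 + 5101·946
2 = 5101·91994 − 20616·22762
2 = −20616·298744 + 66949·91994
2 = 66949·390738 − 87565·298744
2 = −87565·2252434 + 504774·390738
So 2 = (-87565)·2252434 + (504774)·390738.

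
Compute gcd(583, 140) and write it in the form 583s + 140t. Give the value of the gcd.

1

Euclidean algorithm:
583 = 4×140 + 23
140 = 6×23 + 2
23 = 11×2 + 1
2 = 2×1 + 0
gcd(583, 140) = 1.
Back-substituting:
1 = 23 − 11·2
1 = −11·140 + 67·23
1 = 67·583 − 279·140
So 1 = (67)·583 + (-279)·140.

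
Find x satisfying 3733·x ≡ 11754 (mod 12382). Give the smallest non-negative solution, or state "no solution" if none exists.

First find gcd(3733, 12382):
12382 = 3·3733 + 1183
3733 = 3·1183 + 184
1183 = 6·184 + 79
184 = 2·79 + 26
79 = 3·26 + 1
26 = 26·1 + 0
gcd = 1, so a unique solution mod 12382 exists.
Back-substitute for the Bézout coefficients:
1 = 79 − 3·26
1 = −3·184 + 7·79
1 = 7·1183 − 45·184
1 = −45·3733 + 142·1183
1 = 142·12382 − 471·3733
So 3733·(-471) ≡ 1 (mod 12382), giving 3733⁻¹ ≡ 11911.
x ≡ 3733⁻¹·11754 ≡ 11911·11754 ≡ 11002 (mod 12382).

11002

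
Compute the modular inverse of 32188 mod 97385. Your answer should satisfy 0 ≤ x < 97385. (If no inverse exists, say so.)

93352

Run Euclid on (97385, 32188):
97385 = 3·32188 + 821
32188 = 39·821 + 169
821 = 4·169 + 145
169 = 1·145 + 24
145 = 6·24 + 1
24 = 24·1 + 0
The gcd is 1. Working backward:
1 = 145 − 6·24
1 = −6·169 + 7·145
1 = 7·821 − 34·169
1 = −34·32188 + 1333·821
1 = 1333·97385 − 4033·32188
So 32188·(-4033) ≡ 1 (mod 97385), and -4033 ≡ 93352 (mod 97385).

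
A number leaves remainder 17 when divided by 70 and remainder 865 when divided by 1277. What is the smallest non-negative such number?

Write x = 17 + 70·k. Then 70·k ≡ 865 − 17 ≡ 848 (mod 1277).
Need 70⁻¹ mod 1277. Extended Euclid on (1277, 70):
1277 = 18*70 + 17
70 = 4*17 + 2
17 = 8*2 + 1
2 = 2*1 + 0
Back-substitute:
1 = 17 − 8·2
1 = −8·70 + 33·17
1 = 33·1277 − 602·70
70⁻¹ ≡ 675 (mod 1277), so k ≡ 675·848 ≡ 304 (mod 1277).
x = 17 + 70·304 = 21297.

21297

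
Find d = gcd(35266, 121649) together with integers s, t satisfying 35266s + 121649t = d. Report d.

11

Apply Euclid's algorithm to 121649 and 35266:
121649 = 3·35266 + 15851
35266 = 2·15851 + 3564
15851 = 4·3564 + 1595
3564 = 2·1595 + 374
1595 = 4·374 + 99
374 = 3·99 + 77
99 = 1·77 + 22
77 = 3·22 + 11
22 = 2·11 + 0
gcd(35266, 121649) = 11.
Back-substituting:
11 = 77 − 3·22
11 = −3·99 + 4·77
11 = 4·374 − 15·99
11 = −15·1595 + 64·374
11 = 64·3564 − 143·1595
11 = −143·15851 + 636·3564
11 = 636·35266 − 1415·15851
11 = −1415·121649 + 4881·35266
So 11 = (-1415)·121649 + (4881)·35266.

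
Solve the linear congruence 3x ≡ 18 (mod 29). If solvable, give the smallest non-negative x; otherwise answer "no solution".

6

First find gcd(3, 29):
29 = 9·3 + 2
3 = 1·2 + 1
2 = 2·1 + 0
gcd = 1, so a unique solution mod 29 exists.
Back-substitute for the Bézout coefficients:
1 = 3 − 2
1 = −29 + 10·3
So 3·(10) ≡ 1 (mod 29), giving 3⁻¹ ≡ 10.
x ≡ 3⁻¹·18 ≡ 10·18 ≡ 6 (mod 29).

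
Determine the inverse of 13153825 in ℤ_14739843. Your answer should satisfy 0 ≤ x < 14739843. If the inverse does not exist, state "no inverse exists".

Extended Euclidean algorithm:
14739843 = 1·13153825 + 1586018
13153825 = 8·1586018 + 465681
1586018 = 3·465681 + 188975
465681 = 2·188975 + 87731
188975 = 2·87731 + 13513
87731 = 6·13513 + 6653
13513 = 2·6653 + 207
6653 = 32·207 + 29
207 = 7·29 + 4
29 = 7·4 + 1
4 = 4·1 + 0
Since gcd(13153825, 14739843) = 1, back-substitute to write 1 as a combination:
1 = 29 − 7·4
1 = −7·207 + 50·29
1 = 50·6653 − 1607·207
1 = −1607·13513 + 3264·6653
1 = 3264·87731 − 21191·13513
1 = −21191·188975 + 45646·87731
1 = 45646·465681 − 112483·188975
1 = −112483·1586018 + 383095·465681
1 = 383095·13153825 − 3177243·1586018
1 = −3177243·14739843 + 3560338·13153825
So 13153825·3560338 ≡ 1 (mod 14739843).

3560338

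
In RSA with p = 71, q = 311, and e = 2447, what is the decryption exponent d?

φ(n) = (p−1)(q−1) = 70·310 = 21700.
Need d with 2447·d ≡ 1 (mod 21700). Apply the extended Euclidean algorithm:
21700 = 8*2447 + 2124
2447 = 1*2124 + 323
2124 = 6*323 + 186
323 = 1*186 + 137
186 = 1*137 + 49
137 = 2*49 + 39
49 = 1*39 + 10
39 = 3*10 + 9
10 = 1*9 + 1
9 = 9*1 + 0
Back-substitute:
1 = 10 − 9
1 = −39 + 4·10
1 = 4·49 − 5·39
1 = −5·137 + 14·49
1 = 14·186 − 19·137
1 = −19·323 + 33·186
1 = 33·2124 − 217·323
1 = −217·2447 + 250·2124
1 = 250·21700 − 2217·2447
So 2447·(-2217) ≡ 1 (mod 21700), hence d ≡ -2217 ≡ 19483 (mod 21700).

19483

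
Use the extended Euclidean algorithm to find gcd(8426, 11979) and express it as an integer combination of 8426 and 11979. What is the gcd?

11

Apply Euclid's algorithm to 11979 and 8426:
11979 = 1×8426 + 3553
8426 = 2×3553 + 1320
3553 = 2×1320 + 913
1320 = 1×913 + 407
913 = 2×407 + 99
407 = 4×99 + 11
99 = 9×11 + 0
gcd(8426, 11979) = 11.
Express as a combination:
11 = 407 − 4·99
11 = −4·913 + 9·407
11 = 9·1320 − 13·913
11 = −13·3553 + 35·1320
11 = 35·8426 − 83·3553
11 = −83·11979 + 118·8426
So 11 = (-83)·11979 + (118)·8426.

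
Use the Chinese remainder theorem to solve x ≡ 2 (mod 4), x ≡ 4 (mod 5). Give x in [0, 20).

Write x = 2 + 4·k. Then 4·k ≡ 4 − 2 ≡ 2 (mod 5).
Need 4⁻¹ mod 5. Extended Euclid on (5, 4):
5 = 1*4 + 1
4 = 4*1 + 0
Back-substitute:
1 = 5 − 4
4⁻¹ ≡ 4 (mod 5), so k ≡ 4·2 ≡ 3 (mod 5).
x = 2 + 4·3 = 14.

14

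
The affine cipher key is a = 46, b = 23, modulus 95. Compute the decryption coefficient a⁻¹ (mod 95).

gcd(95, 46) by repeated division:
95 = 2·46 + 3
46 = 15·3 + 1
3 = 3·1 + 0
Since gcd(46, 95) = 1, back-substitute to write 1 as a combination:
1 = 46 − 15·3
1 = −15·95 + 31·46
So 46·31 ≡ 1 (mod 95).

31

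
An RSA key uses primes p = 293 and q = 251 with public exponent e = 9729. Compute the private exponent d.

3369

φ(n) = (p−1)(q−1) = 292·250 = 73000.
Need d with 9729·d ≡ 1 (mod 73000). Apply the extended Euclidean algorithm:
73000 = 7×9729 + 4897
9729 = 1×4897 + 4832
4897 = 1×4832 + 65
4832 = 74×65 + 22
65 = 2×22 + 21
22 = 1×21 + 1
21 = 21×1 + 0
Back-substitute:
1 = 22 − 21
1 = −65 + 3·22
1 = 3·4832 − 223·65
1 = −223·4897 + 226·4832
1 = 226·9729 − 449·4897
1 = −449·73000 + 3369·9729
So 9729·3369 ≡ 1 (mod 73000), hence d = 3369.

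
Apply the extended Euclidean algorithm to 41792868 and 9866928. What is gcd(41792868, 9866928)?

12

Euclidean algorithm:
41792868 = 4*9866928 + 2325156
9866928 = 4*2325156 + 566304
2325156 = 4*566304 + 59940
566304 = 9*59940 + 26844
59940 = 2*26844 + 6252
26844 = 4*6252 + 1836
6252 = 3*1836 + 744
1836 = 2*744 + 348
744 = 2*348 + 48
348 = 7*48 + 12
48 = 4*12 + 0
gcd(41792868, 9866928) = 12.
Back-substituting:
12 = 348 − 7·48
12 = −7·744 + 15·348
12 = 15·1836 − 37·744
12 = −37·6252 + 126·1836
12 = 126·26844 − 541·6252
12 = −541·59940 + 1208·26844
12 = 1208·566304 − 11413·59940
12 = −11413·2325156 + 46860·566304
12 = 46860·9866928 − 198853·2325156
12 = −198853·41792868 + 842272·9866928
So 12 = (-198853)·41792868 + (842272)·9866928.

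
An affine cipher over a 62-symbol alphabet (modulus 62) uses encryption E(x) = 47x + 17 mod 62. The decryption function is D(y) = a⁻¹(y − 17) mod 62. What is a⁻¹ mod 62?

gcd(62, 47) by repeated division:
62 = 1×47 + 15
47 = 3×15 + 2
15 = 7×2 + 1
2 = 2×1 + 0
gcd = 1, so the inverse exists. Back-substitute:
1 = 15 − 7·2
1 = −7·47 + 22·15
1 = 22·62 − 29·47
So 47·(-29) ≡ 1 (mod 62), and -29 ≡ 33 (mod 62).

33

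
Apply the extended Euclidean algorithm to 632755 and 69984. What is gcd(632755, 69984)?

1

Euclidean algorithm:
632755 = 9·69984 + 2899
69984 = 24·2899 + 408
2899 = 7·408 + 43
408 = 9·43 + 21
43 = 2·21 + 1
21 = 21·1 + 0
gcd(632755, 69984) = 1.
Express as a combination:
1 = 43 − 2·21
1 = −2·408 + 19·43
1 = 19·2899 − 135·408
1 = −135·69984 + 3259·2899
1 = 3259·632755 − 29466·69984
So 1 = (3259)·632755 + (-29466)·69984.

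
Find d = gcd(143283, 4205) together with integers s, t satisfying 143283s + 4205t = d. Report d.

Euclidean algorithm:
143283 = 34×4205 + 313
4205 = 13×313 + 136
313 = 2×136 + 41
136 = 3×41 + 13
41 = 3×13 + 2
13 = 6×2 + 1
2 = 2×1 + 0
gcd(143283, 4205) = 1.
Express as a combination:
1 = 13 − 6·2
1 = −6·41 + 19·13
1 = 19·136 − 63·41
1 = −63·313 + 145·136
1 = 145·4205 − 1948·313
1 = −1948·143283 + 66377·4205
So 1 = (-1948)·143283 + (66377)·4205.

1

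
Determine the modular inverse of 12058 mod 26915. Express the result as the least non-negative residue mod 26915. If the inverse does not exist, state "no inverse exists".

8087

Extended Euclidean algorithm:
26915 = 2*12058 + 2799
12058 = 4*2799 + 862
2799 = 3*862 + 213
862 = 4*213 + 10
213 = 21*10 + 3
10 = 3*3 + 1
3 = 3*1 + 0
gcd = 1, so the inverse exists. Back-substitute:
1 = 10 − 3·3
1 = −3·213 + 64·10
1 = 64·862 − 259·213
1 = −259·2799 + 841·862
1 = 841·12058 − 3623·2799
1 = −3623·26915 + 8087·12058
So 12058·8087 ≡ 1 (mod 26915).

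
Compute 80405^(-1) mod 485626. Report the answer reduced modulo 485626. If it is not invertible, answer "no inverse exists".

277913

Extended Euclidean algorithm:
485626 = 6×80405 + 3196
80405 = 25×3196 + 505
3196 = 6×505 + 166
505 = 3×166 + 7
166 = 23×7 + 5
7 = 1×5 + 2
5 = 2×2 + 1
2 = 2×1 + 0
The gcd is 1. Working backward:
1 = 5 − 2·2
1 = −2·7 + 3·5
1 = 3·166 − 71·7
1 = −71·505 + 216·166
1 = 216·3196 − 1367·505
1 = −1367·80405 + 34391·3196
1 = 34391·485626 − 207713·80405
So 80405·(-207713) ≡ 1 (mod 485626), and -207713 ≡ 277913 (mod 485626).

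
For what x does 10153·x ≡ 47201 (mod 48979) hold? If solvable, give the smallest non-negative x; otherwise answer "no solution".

10087

First find gcd(10153, 48979):
48979 = 4×10153 + 8367
10153 = 1×8367 + 1786
8367 = 4×1786 + 1223
1786 = 1×1223 + 563
1223 = 2×563 + 97
563 = 5×97 + 78
97 = 1×78 + 19
78 = 4×19 + 2
19 = 9×2 + 1
2 = 2×1 + 0
gcd = 1, so a unique solution mod 48979 exists.
Back-substitute for the Bézout coefficients:
1 = 19 − 9·2
1 = −9·78 + 37·19
1 = 37·97 − 46·78
1 = −46·563 + 267·97
1 = 267·1223 − 580·563
1 = −580·1786 + 847·1223
1 = 847·8367 − 3968·1786
1 = −3968·10153 + 4815·8367
1 = 4815·48979 − 23228·10153
So 10153·(-23228) ≡ 1 (mod 48979), giving 10153⁻¹ ≡ 25751.
x ≡ 10153⁻¹·47201 ≡ 25751·47201 ≡ 10087 (mod 48979).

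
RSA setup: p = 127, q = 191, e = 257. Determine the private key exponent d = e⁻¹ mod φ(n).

φ(n) = (p−1)(q−1) = 126·190 = 23940.
Need d with 257·d ≡ 1 (mod 23940). Apply the extended Euclidean algorithm:
23940 = 93×257 + 39
257 = 6×39 + 23
39 = 1×23 + 16
23 = 1×16 + 7
16 = 2×7 + 2
7 = 3×2 + 1
2 = 2×1 + 0
Back-substitute:
1 = 7 − 3·2
1 = −3·16 + 7·7
1 = 7·23 − 10·16
1 = −10·39 + 17·23
1 = 17·257 − 112·39
1 = −112·23940 + 10433·257
So 257·10433 ≡ 1 (mod 23940), hence d = 10433.

10433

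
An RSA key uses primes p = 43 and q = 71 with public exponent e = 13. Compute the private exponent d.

1357

φ(n) = (p−1)(q−1) = 42·70 = 2940.
Need d with 13·d ≡ 1 (mod 2940). Apply the extended Euclidean algorithm:
2940 = 226·13 + 2
13 = 6·2 + 1
2 = 2·1 + 0
Back-substitute:
1 = 13 − 6·2
1 = −6·2940 + 1357·13
So 13·1357 ≡ 1 (mod 2940), hence d = 1357.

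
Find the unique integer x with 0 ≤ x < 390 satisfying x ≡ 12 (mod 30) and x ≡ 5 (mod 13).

252

Write x = 12 + 30·k. Then 30·k ≡ 5 − 12 ≡ 6 (mod 13).
Need 30⁻¹ mod 13. Extended Euclid on (13, 4):
13 = 3×4 + 1
4 = 4×1 + 0
Back-substitute:
1 = 13 − 3·4
30⁻¹ ≡ 10 (mod 13), so k ≡ 10·6 ≡ 8 (mod 13).
x = 12 + 30·8 = 252.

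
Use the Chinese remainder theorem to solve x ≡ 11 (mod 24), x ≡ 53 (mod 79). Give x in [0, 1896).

Write x = 11 + 24·k. Then 24·k ≡ 53 − 11 ≡ 42 (mod 79).
Need 24⁻¹ mod 79. Extended Euclid on (79, 24):
79 = 3×24 + 7
24 = 3×7 + 3
7 = 2×3 + 1
3 = 3×1 + 0
Back-substitute:
1 = 7 − 2·3
1 = −2·24 + 7·7
1 = 7·79 − 23·24
24⁻¹ ≡ 56 (mod 79), so k ≡ 56·42 ≡ 61 (mod 79).
x = 11 + 24·61 = 1475.

1475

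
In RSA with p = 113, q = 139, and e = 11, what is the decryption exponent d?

φ(n) = (p−1)(q−1) = 112·138 = 15456.
Need d with 11·d ≡ 1 (mod 15456). Apply the extended Euclidean algorithm:
15456 = 1405*11 + 1
11 = 11*1 + 0
Back-substitute:
1 = 15456 − 1405·11
So 11·(-1405) ≡ 1 (mod 15456), hence d ≡ -1405 ≡ 14051 (mod 15456).

14051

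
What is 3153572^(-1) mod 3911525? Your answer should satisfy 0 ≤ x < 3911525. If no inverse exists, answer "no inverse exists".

Run Euclid on (3911525, 3153572):
3911525 = 1×3153572 + 757953
3153572 = 4×757953 + 121760
757953 = 6×121760 + 27393
121760 = 4×27393 + 12188
27393 = 2×12188 + 3017
12188 = 4×3017 + 120
3017 = 25×120 + 17
120 = 7×17 + 1
17 = 17×1 + 0
The gcd is 1. Working backward:
1 = 120 − 7·17
1 = −7·3017 + 176·120
1 = 176·12188 − 711·3017
1 = −711·27393 + 1598·12188
1 = 1598·121760 − 7103·27393
1 = −7103·757953 + 44216·121760
1 = 44216·3153572 − 183967·757953
1 = −183967·3911525 + 228183·3153572
So 3153572·228183 ≡ 1 (mod 3911525).

228183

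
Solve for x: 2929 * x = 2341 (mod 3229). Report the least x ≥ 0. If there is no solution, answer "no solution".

First find gcd(2929, 3229):
3229 = 1·2929 + 300
2929 = 9·300 + 229
300 = 1·229 + 71
229 = 3·71 + 16
71 = 4·16 + 7
16 = 2·7 + 2
7 = 3·2 + 1
2 = 2·1 + 0
gcd = 1, so a unique solution mod 3229 exists.
Back-substitute for the Bézout coefficients:
1 = 7 − 3·2
1 = −3·16 + 7·7
1 = 7·71 − 31·16
1 = −31·229 + 100·71
1 = 100·300 − 131·229
1 = −131·2929 + 1279·300
1 = 1279·3229 − 1410·2929
So 2929·(-1410) ≡ 1 (mod 3229), giving 2929⁻¹ ≡ 1819.
x ≡ 2929⁻¹·2341 ≡ 1819·2341 ≡ 2457 (mod 3229).

2457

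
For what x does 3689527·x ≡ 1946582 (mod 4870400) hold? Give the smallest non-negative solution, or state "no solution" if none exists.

First find gcd(3689527, 4870400):
4870400 = 1*3689527 + 1180873
3689527 = 3*1180873 + 146908
1180873 = 8*146908 + 5609
146908 = 26*5609 + 1074
5609 = 5*1074 + 239
1074 = 4*239 + 118
239 = 2*118 + 3
118 = 39*3 + 1
3 = 3*1 + 0
gcd = 1, so a unique solution mod 4870400 exists.
Back-substitute for the Bézout coefficients:
1 = 118 − 39·3
1 = −39·239 + 79·118
1 = 79·1074 − 355·239
1 = −355·5609 + 1854·1074
1 = 1854·146908 − 48559·5609
1 = −48559·1180873 + 390326·146908
1 = 390326·3689527 − 1219537·1180873
1 = −1219537·4870400 + 1609863·3689527
So 3689527·(1609863) ≡ 1 (mod 4870400), giving 3689527⁻¹ ≡ 1609863.
x ≡ 3689527⁻¹·1946582 ≡ 1609863·1946582 ≡ 2959066 (mod 4870400).

2959066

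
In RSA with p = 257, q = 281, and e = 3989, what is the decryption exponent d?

φ(n) = (p−1)(q−1) = 256·280 = 71680.
Need d with 3989·d ≡ 1 (mod 71680). Apply the extended Euclidean algorithm:
71680 = 17·3989 + 3867
3989 = 1·3867 + 122
3867 = 31·122 + 85
122 = 1·85 + 37
85 = 2·37 + 11
37 = 3·11 + 4
11 = 2·4 + 3
4 = 1·3 + 1
3 = 3·1 + 0
Back-substitute:
1 = 4 − 3
1 = −11 + 3·4
1 = 3·37 − 10·11
1 = −10·85 + 23·37
1 = 23·122 − 33·85
1 = −33·3867 + 1046·122
1 = 1046·3989 − 1079·3867
1 = −1079·71680 + 19389·3989
So 3989·19389 ≡ 1 (mod 71680), hence d = 19389.

19389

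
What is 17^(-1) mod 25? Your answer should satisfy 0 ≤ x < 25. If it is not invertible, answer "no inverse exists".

3

Run Euclid on (25, 17):
25 = 1×17 + 8
17 = 2×8 + 1
8 = 8×1 + 0
gcd = 1, so the inverse exists. Back-substitute:
1 = 17 − 2·8
1 = −2·25 + 3·17
So 17·3 ≡ 1 (mod 25).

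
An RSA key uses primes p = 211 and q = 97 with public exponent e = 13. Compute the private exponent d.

13957

φ(n) = (p−1)(q−1) = 210·96 = 20160.
Need d with 13·d ≡ 1 (mod 20160). Apply the extended Euclidean algorithm:
20160 = 1550·13 + 10
13 = 1·10 + 3
10 = 3·3 + 1
3 = 3·1 + 0
Back-substitute:
1 = 10 − 3·3
1 = −3·13 + 4·10
1 = 4·20160 − 6203·13
So 13·(-6203) ≡ 1 (mod 20160), hence d ≡ -6203 ≡ 13957 (mod 20160).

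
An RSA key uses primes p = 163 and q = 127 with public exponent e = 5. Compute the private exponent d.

8165

φ(n) = (p−1)(q−1) = 162·126 = 20412.
Need d with 5·d ≡ 1 (mod 20412). Apply the extended Euclidean algorithm:
20412 = 4082·5 + 2
5 = 2·2 + 1
2 = 2·1 + 0
Back-substitute:
1 = 5 − 2·2
1 = −2·20412 + 8165·5
So 5·8165 ≡ 1 (mod 20412), hence d = 8165.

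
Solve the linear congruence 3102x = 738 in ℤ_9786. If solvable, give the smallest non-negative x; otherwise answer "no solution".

First find gcd(3102, 9786):
9786 = 3×3102 + 480
3102 = 6×480 + 222
480 = 2×222 + 36
222 = 6×36 + 6
36 = 6×6 + 0
gcd = 6 and 6 | 738, so solutions exist. Divide through by 6: 517x ≡ 123 (mod 1631).
Now find 517⁻¹ mod 1631:
1631 = 3×517 + 80
517 = 6×80 + 37
80 = 2×37 + 6
37 = 6×6 + 1
6 = 6×1 + 0
Back-substitute:
1 = 37 − 6·6
1 = −6·80 + 13·37
1 = 13·517 − 84·80
1 = −84·1631 + 265·517
So 517⁻¹ ≡ 265 (mod 1631).
Then x ≡ 265·123 ≡ 1606 (mod 1631); the smallest non-negative solution is x = 1606.

1606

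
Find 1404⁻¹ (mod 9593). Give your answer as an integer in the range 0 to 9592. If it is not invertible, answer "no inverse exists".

8001

gcd(9593, 1404) by repeated division:
9593 = 6×1404 + 1169
1404 = 1×1169 + 235
1169 = 4×235 + 229
235 = 1×229 + 6
229 = 38×6 + 1
6 = 6×1 + 0
Since gcd(1404, 9593) = 1, back-substitute to write 1 as a combination:
1 = 229 − 38·6
1 = −38·235 + 39·229
1 = 39·1169 − 194·235
1 = −194·1404 + 233·1169
1 = 233·9593 − 1592·1404
Hence 1404⁻¹ ≡ -1592 ≡ 8001 (mod 9593).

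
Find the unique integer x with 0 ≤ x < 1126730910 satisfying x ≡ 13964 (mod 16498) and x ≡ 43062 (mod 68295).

691461642

Write x = 13964 + 16498·k. Then 16498·k ≡ 43062 − 13964 ≡ 29098 (mod 68295).
Need 16498⁻¹ mod 68295. Extended Euclid on (68295, 16498):
68295 = 4·16498 + 2303
16498 = 7·2303 + 377
2303 = 6·377 + 41
377 = 9·41 + 8
41 = 5·8 + 1
8 = 8·1 + 0
Back-substitute:
1 = 41 − 5·8
1 = −5·377 + 46·41
1 = 46·2303 − 281·377
1 = −281·16498 + 2013·2303
1 = 2013·68295 − 8333·16498
16498⁻¹ ≡ 59962 (mod 68295), so k ≡ 59962·29098 ≡ 41911 (mod 68295).
x = 13964 + 16498·41911 = 691461642.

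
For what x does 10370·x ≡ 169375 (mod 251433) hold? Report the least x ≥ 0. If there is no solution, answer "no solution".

First find gcd(10370, 251433):
251433 = 24×10370 + 2553
10370 = 4×2553 + 158
2553 = 16×158 + 25
158 = 6×25 + 8
25 = 3×8 + 1
8 = 8×1 + 0
gcd = 1, so a unique solution mod 251433 exists.
Back-substitute for the Bézout coefficients:
1 = 25 − 3·8
1 = −3·158 + 19·25
1 = 19·2553 − 307·158
1 = −307·10370 + 1247·2553
1 = 1247·251433 − 30235·10370
So 10370·(-30235) ≡ 1 (mod 251433), giving 10370⁻¹ ≡ 221198.
x ≡ 10370⁻¹·169375 ≡ 221198·169375 ≡ 134219 (mod 251433).

134219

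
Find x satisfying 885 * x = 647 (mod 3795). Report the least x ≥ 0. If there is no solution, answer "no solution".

no solution

gcd(885, 3795):
3795 = 4*885 + 255
885 = 3*255 + 120
255 = 2*120 + 15
120 = 8*15 + 0
gcd = 15, but 15 ∤ 647, so the congruence has no solution.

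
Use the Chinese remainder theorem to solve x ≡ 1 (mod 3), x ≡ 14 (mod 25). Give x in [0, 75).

Write x = 1 + 3·k. Then 3·k ≡ 14 − 1 ≡ 13 (mod 25).
Need 3⁻¹ mod 25. Extended Euclid on (25, 3):
25 = 8*3 + 1
3 = 3*1 + 0
Back-substitute:
1 = 25 − 8·3
3⁻¹ ≡ 17 (mod 25), so k ≡ 17·13 ≡ 21 (mod 25).
x = 1 + 3·21 = 64.

64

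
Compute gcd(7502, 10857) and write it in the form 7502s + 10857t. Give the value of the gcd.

11

Repeated division:
10857 = 1·7502 + 3355
7502 = 2·3355 + 792
3355 = 4·792 + 187
792 = 4·187 + 44
187 = 4·44 + 11
44 = 4·11 + 0
gcd(7502, 10857) = 11.
Back-substituting:
11 = 187 − 4·44
11 = −4·792 + 17·187
11 = 17·3355 − 72·792
11 = −72·7502 + 161·3355
11 = 161·10857 − 233·7502
So 11 = (161)·10857 + (-233)·7502.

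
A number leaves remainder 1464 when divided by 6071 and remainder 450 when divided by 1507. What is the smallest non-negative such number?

Write x = 1464 + 6071·k. Then 6071·k ≡ 450 − 1464 ≡ 493 (mod 1507).
Need 6071⁻¹ mod 1507. Extended Euclid on (1507, 43):
1507 = 35*43 + 2
43 = 21*2 + 1
2 = 2*1 + 0
Back-substitute:
1 = 43 − 21·2
1 = −21·1507 + 736·43
6071⁻¹ ≡ 736 (mod 1507), so k ≡ 736·493 ≡ 1168 (mod 1507).
x = 1464 + 6071·1168 = 7092392.

7092392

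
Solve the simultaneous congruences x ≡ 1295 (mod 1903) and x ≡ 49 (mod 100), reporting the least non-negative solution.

Write x = 1295 + 1903·k. Then 1903·k ≡ 49 − 1295 ≡ 54 (mod 100).
Need 1903⁻¹ mod 100. Extended Euclid on (100, 3):
100 = 33·3 + 1
3 = 3·1 + 0
Back-substitute:
1 = 100 − 33·3
1903⁻¹ ≡ 67 (mod 100), so k ≡ 67·54 ≡ 18 (mod 100).
x = 1295 + 1903·18 = 35549.

35549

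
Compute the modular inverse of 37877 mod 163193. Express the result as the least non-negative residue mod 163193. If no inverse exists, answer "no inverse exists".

113865

gcd(163193, 37877) by repeated division:
163193 = 4*37877 + 11685
37877 = 3*11685 + 2822
11685 = 4*2822 + 397
2822 = 7*397 + 43
397 = 9*43 + 10
43 = 4*10 + 3
10 = 3*3 + 1
3 = 3*1 + 0
gcd = 1, so the inverse exists. Back-substitute:
1 = 10 − 3·3
1 = −3·43 + 13·10
1 = 13·397 − 120·43
1 = −120·2822 + 853·397
1 = 853·11685 − 3532·2822
1 = −3532·37877 + 11449·11685
1 = 11449·163193 − 49328·37877
Thus 37877·(-49328) ≡ 1 (mod 163193); reducing, -49328 mod 163193 = 113865.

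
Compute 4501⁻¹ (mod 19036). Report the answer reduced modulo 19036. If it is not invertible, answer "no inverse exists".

Run Euclid on (19036, 4501):
19036 = 4*4501 + 1032
4501 = 4*1032 + 373
1032 = 2*373 + 286
373 = 1*286 + 87
286 = 3*87 + 25
87 = 3*25 + 12
25 = 2*12 + 1
12 = 12*1 + 0
The gcd is 1. Working backward:
1 = 25 − 2·12
1 = −2·87 + 7·25
1 = 7·286 − 23·87
1 = −23·373 + 30·286
1 = 30·1032 − 83·373
1 = −83·4501 + 362·1032
1 = 362·19036 − 1531·4501
Thus 4501·(-1531) ≡ 1 (mod 19036); reducing, -1531 mod 19036 = 17505.

17505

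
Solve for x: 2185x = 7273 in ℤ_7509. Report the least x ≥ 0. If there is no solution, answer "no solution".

2488

First find gcd(2185, 7509):
7509 = 3·2185 + 954
2185 = 2·954 + 277
954 = 3·277 + 123
277 = 2·123 + 31
123 = 3·31 + 30
31 = 1·30 + 1
30 = 30·1 + 0
gcd = 1, so a unique solution mod 7509 exists.
Back-substitute for the Bézout coefficients:
1 = 31 − 30
1 = −123 + 4·31
1 = 4·277 − 9·123
1 = −9·954 + 31·277
1 = 31·2185 − 71·954
1 = −71·7509 + 244·2185
So 2185·(244) ≡ 1 (mod 7509), giving 2185⁻¹ ≡ 244.
x ≡ 2185⁻¹·7273 ≡ 244·7273 ≡ 2488 (mod 7509).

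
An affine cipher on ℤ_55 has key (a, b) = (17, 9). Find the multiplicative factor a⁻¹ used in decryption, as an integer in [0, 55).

13

Apply the Euclidean algorithm to 55 and 17:
55 = 3*17 + 4
17 = 4*4 + 1
4 = 4*1 + 0
Since gcd(17, 55) = 1, back-substitute to write 1 as a combination:
1 = 17 − 4·4
1 = −4·55 + 13·17
So 17·13 ≡ 1 (mod 55).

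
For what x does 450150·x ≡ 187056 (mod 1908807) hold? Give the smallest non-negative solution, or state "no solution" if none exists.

First find gcd(450150, 1908807):
1908807 = 4×450150 + 108207
450150 = 4×108207 + 17322
108207 = 6×17322 + 4275
17322 = 4×4275 + 222
4275 = 19×222 + 57
222 = 3×57 + 51
57 = 1×51 + 6
51 = 8×6 + 3
6 = 2×3 + 0
gcd = 3 and 3 | 187056, so solutions exist. Divide through by 3: 150050x ≡ 62352 (mod 636269).
Now find 150050⁻¹ mod 636269:
636269 = 4*150050 + 36069
150050 = 4*36069 + 5774
36069 = 6*5774 + 1425
5774 = 4*1425 + 74
1425 = 19*74 + 19
74 = 3*19 + 17
19 = 1*17 + 2
17 = 8*2 + 1
2 = 2*1 + 0
Back-substitute:
1 = 17 − 8·2
1 = −8·19 + 9·17
1 = 9·74 − 35·19
1 = −35·1425 + 674·74
1 = 674·5774 − 2731·1425
1 = −2731·36069 + 17060·5774
1 = 17060·150050 − 70971·36069
1 = −70971·636269 + 300944·150050
So 150050⁻¹ ≡ 300944 (mod 636269).
Then x ≡ 300944·62352 ≡ 251209 (mod 636269); the smallest non-negative solution is x = 251209.

251209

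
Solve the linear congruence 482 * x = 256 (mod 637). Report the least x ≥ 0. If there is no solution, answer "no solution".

360

First find gcd(482, 637):
637 = 1*482 + 155
482 = 3*155 + 17
155 = 9*17 + 2
17 = 8*2 + 1
2 = 2*1 + 0
gcd = 1, so a unique solution mod 637 exists.
Back-substitute for the Bézout coefficients:
1 = 17 − 8·2
1 = −8·155 + 73·17
1 = 73·482 − 227·155
1 = −227·637 + 300·482
So 482·(300) ≡ 1 (mod 637), giving 482⁻¹ ≡ 300.
x ≡ 482⁻¹·256 ≡ 300·256 ≡ 360 (mod 637).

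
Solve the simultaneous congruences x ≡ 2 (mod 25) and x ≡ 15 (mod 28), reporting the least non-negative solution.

127

Write x = 2 + 25·k. Then 25·k ≡ 15 − 2 ≡ 13 (mod 28).
Need 25⁻¹ mod 28. Extended Euclid on (28, 25):
28 = 1·25 + 3
25 = 8·3 + 1
3 = 3·1 + 0
Back-substitute:
1 = 25 − 8·3
1 = −8·28 + 9·25
25⁻¹ ≡ 9 (mod 28), so k ≡ 9·13 ≡ 5 (mod 28).
x = 2 + 25·5 = 127.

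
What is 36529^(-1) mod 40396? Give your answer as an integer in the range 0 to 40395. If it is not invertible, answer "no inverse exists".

gcd(40396, 36529) by repeated division:
40396 = 1×36529 + 3867
36529 = 9×3867 + 1726
3867 = 2×1726 + 415
1726 = 4×415 + 66
415 = 6×66 + 19
66 = 3×19 + 9
19 = 2×9 + 1
9 = 9×1 + 0
gcd = 1, so the inverse exists. Back-substitute:
1 = 19 − 2·9
1 = −2·66 + 7·19
1 = 7·415 − 44·66
1 = −44·1726 + 183·415
1 = 183·3867 − 410·1726
1 = −410·36529 + 3873·3867
1 = 3873·40396 − 4283·36529
Hence 36529⁻¹ ≡ -4283 ≡ 36113 (mod 40396).

36113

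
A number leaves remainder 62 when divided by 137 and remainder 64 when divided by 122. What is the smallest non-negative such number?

Write x = 62 + 137·k. Then 137·k ≡ 64 − 62 ≡ 2 (mod 122).
Need 137⁻¹ mod 122. Extended Euclid on (122, 15):
122 = 8*15 + 2
15 = 7*2 + 1
2 = 2*1 + 0
Back-substitute:
1 = 15 − 7·2
1 = −7·122 + 57·15
137⁻¹ ≡ 57 (mod 122), so k ≡ 57·2 ≡ 114 (mod 122).
x = 62 + 137·114 = 15680.

15680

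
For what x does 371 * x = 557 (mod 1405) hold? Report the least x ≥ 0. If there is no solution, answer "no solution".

First find gcd(371, 1405):
1405 = 3·371 + 292
371 = 1·292 + 79
292 = 3·79 + 55
79 = 1·55 + 24
55 = 2·24 + 7
24 = 3·7 + 3
7 = 2·3 + 1
3 = 3·1 + 0
gcd = 1, so a unique solution mod 1405 exists.
Back-substitute for the Bézout coefficients:
1 = 7 − 2·3
1 = −2·24 + 7·7
1 = 7·55 − 16·24
1 = −16·79 + 23·55
1 = 23·292 − 85·79
1 = −85·371 + 108·292
1 = 108·1405 − 409·371
So 371·(-409) ≡ 1 (mod 1405), giving 371⁻¹ ≡ 996.
x ≡ 371⁻¹·557 ≡ 996·557 ≡ 1202 (mod 1405).

1202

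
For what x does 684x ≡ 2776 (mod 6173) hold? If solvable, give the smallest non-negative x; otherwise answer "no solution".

3614

First find gcd(684, 6173):
6173 = 9·684 + 17
684 = 40·17 + 4
17 = 4·4 + 1
4 = 4·1 + 0
gcd = 1, so a unique solution mod 6173 exists.
Back-substitute for the Bézout coefficients:
1 = 17 − 4·4
1 = −4·684 + 161·17
1 = 161·6173 − 1453·684
So 684·(-1453) ≡ 1 (mod 6173), giving 684⁻¹ ≡ 4720.
x ≡ 684⁻¹·2776 ≡ 4720·2776 ≡ 3614 (mod 6173).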